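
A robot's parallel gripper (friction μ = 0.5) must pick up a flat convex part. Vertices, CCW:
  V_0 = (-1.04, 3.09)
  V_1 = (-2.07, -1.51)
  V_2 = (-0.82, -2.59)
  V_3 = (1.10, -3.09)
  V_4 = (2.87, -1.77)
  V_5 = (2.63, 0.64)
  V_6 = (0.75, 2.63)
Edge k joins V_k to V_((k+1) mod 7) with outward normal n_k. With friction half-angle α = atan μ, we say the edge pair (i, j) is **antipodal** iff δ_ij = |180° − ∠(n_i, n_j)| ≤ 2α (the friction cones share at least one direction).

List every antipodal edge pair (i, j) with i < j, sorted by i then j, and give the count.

count = 8; pairs: (0,3), (0,4), (1,4), (1,5), (1,6), (2,5), (2,6), (3,6)

α = atan 0.5 = 26.57°;  2α = 53.13°
n_0 = (-0.9758, +0.2185)
n_1 = (-0.6538, -0.7567)
n_2 = (-0.2520, -0.9677)
n_3 = (+0.5978, -0.8016)
n_4 = (+0.9951, +0.0991)
n_5 = (+0.7269, +0.6867)
n_6 = (+0.2489, +0.9685)
  (0,1): δ = 118.21°  ·
  (0,2): δ = 91.98°  ·
  (0,3): δ = 40.66°  ✓
  (0,4): δ = 18.31°  ✓
  (0,5): δ = 55.99°  ·
  (0,6): δ = 88.21°  ·
  (1,2): δ = 153.77°  ·
  (1,3): δ = 102.46°  ·
  (1,4): δ = 43.49°  ✓
  (1,5): δ = 5.80°  ✓
  (1,6): δ = 26.41°  ✓
  (2,3): δ = 128.69°  ·
  (2,4): δ = 69.72°  ·
  (2,5): δ = 32.03°  ✓
  (2,6): δ = 0.18°  ✓
  (3,4): δ = 121.03°  ·
  (3,5): δ = 83.34°  ·
  (3,6): δ = 51.13°  ✓
  (4,5): δ = 142.32°  ·
  (4,6): δ = 110.10°  ·
  (5,6): δ = 147.78°  ·
antipodal pairs: 8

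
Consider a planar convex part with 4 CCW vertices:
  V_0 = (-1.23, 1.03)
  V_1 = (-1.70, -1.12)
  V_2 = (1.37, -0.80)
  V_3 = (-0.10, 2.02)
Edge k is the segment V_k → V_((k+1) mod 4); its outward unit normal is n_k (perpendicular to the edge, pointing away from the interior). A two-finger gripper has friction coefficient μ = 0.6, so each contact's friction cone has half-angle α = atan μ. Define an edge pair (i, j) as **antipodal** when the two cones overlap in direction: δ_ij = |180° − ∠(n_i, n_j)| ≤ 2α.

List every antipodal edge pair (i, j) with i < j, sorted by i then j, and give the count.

count = 2; pairs: (0,2), (1,3)

α = atan 0.6 = 30.96°;  2α = 61.93°
n_0 = (-0.9769, +0.2136)
n_1 = (+0.1037, -0.9946)
n_2 = (+0.8868, +0.4622)
n_3 = (-0.6590, +0.7522)
  (0,1): δ = 71.72°  ·
  (0,2): δ = 39.86°  ✓
  (0,3): δ = 143.55°  ·
  (1,2): δ = 68.42°  ·
  (1,3): δ = 35.27°  ✓
  (2,3): δ = 76.31°  ·
antipodal pairs: 2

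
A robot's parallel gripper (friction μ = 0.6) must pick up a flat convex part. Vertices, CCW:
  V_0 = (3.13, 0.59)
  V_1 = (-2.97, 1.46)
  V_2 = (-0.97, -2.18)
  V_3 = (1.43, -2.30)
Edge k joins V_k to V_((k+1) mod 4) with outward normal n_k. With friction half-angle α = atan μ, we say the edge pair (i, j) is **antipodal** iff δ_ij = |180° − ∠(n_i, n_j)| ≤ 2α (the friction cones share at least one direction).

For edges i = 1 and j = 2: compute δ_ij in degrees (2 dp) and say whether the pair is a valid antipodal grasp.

α = atan 0.6 = 30.96°;  2α = 61.93°
edge 1: e_1 = (+2.00, -3.64);  n_1 = (-0.8764, -0.4815)
edge 2: e_2 = (+2.40, -0.12);  n_2 = (-0.0499, -0.9988)
∠(n_1, n_2) = 58.35°
δ = |180° − 58.35°| = 121.65°
121.65° > 2α = 61.93°  →  invalid

δ = 121.65°, invalid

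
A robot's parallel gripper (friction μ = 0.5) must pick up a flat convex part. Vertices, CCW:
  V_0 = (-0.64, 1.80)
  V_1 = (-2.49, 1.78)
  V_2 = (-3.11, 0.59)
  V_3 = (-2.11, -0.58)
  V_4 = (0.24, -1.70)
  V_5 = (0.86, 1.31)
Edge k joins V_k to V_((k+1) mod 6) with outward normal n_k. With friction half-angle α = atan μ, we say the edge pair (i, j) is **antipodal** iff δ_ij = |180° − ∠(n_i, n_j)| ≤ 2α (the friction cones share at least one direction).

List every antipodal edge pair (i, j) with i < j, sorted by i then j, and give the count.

α = atan 0.5 = 26.57°;  2α = 53.13°
n_0 = (-0.0108, +0.9999)
n_1 = (-0.8869, +0.4621)
n_2 = (-0.7602, -0.6497)
n_3 = (-0.4302, -0.9027)
n_4 = (+0.9794, -0.2017)
n_5 = (+0.3105, +0.9506)
  (0,1): δ = 118.14°  ·
  (0,2): δ = 50.10°  ✓
  (0,3): δ = 26.10°  ✓
  (0,4): δ = 77.74°  ·
  (0,5): δ = 161.29°  ·
  (1,2): δ = 111.96°  ·
  (1,3): δ = 87.96°  ·
  (1,4): δ = 15.88°  ✓
  (1,5): δ = 99.43°  ·
  (2,3): δ = 156.00°  ·
  (2,4): δ = 52.16°  ✓
  (2,5): δ = 31.39°  ✓
  (3,4): δ = 76.16°  ·
  (3,5): δ = 7.39°  ✓
  (4,5): δ = 96.45°  ·
antipodal pairs: 6

count = 6; pairs: (0,2), (0,3), (1,4), (2,4), (2,5), (3,5)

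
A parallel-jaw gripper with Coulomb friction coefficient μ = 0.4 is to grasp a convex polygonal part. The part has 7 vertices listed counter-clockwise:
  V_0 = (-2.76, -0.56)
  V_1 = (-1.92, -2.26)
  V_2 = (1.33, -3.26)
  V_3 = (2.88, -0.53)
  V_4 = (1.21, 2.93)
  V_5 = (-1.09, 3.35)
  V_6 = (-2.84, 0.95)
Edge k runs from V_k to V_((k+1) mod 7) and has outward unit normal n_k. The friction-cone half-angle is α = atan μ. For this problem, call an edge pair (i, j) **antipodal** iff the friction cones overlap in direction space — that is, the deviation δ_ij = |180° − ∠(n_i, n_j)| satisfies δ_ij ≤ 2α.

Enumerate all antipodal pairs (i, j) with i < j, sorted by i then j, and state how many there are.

count = 5; pairs: (0,3), (1,4), (2,5), (2,6), (3,6)

α = atan 0.4 = 21.80°;  2α = 43.60°
n_0 = (-0.8965, -0.4430)
n_1 = (-0.2941, -0.9558)
n_2 = (+0.8696, -0.4937)
n_3 = (+0.9006, +0.4347)
n_4 = (+0.1796, +0.9837)
n_5 = (-0.8080, +0.5892)
n_6 = (-0.9986, -0.0529)
  (0,1): δ = 133.40°  ·
  (0,2): δ = 55.88°  ·
  (0,3): δ = 0.53°  ✓
  (0,4): δ = 53.36°  ·
  (0,5): δ = 117.61°  ·
  (0,6): δ = 156.74°  ·
  (1,2): δ = 102.48°  ·
  (1,3): δ = 47.13°  ·
  (1,4): δ = 6.75°  ✓
  (1,5): δ = 71.00°  ·
  (1,6): δ = 110.14°  ·
  (2,3): δ = 124.65°  ·
  (2,4): δ = 70.76°  ·
  (2,5): δ = 6.51°  ✓
  (2,6): δ = 32.62°  ✓
  (3,4): δ = 126.11°  ·
  (3,5): δ = 61.86°  ·
  (3,6): δ = 22.73°  ✓
  (4,5): δ = 115.75°  ·
  (4,6): δ = 76.62°  ·
  (5,6): δ = 140.87°  ·
antipodal pairs: 5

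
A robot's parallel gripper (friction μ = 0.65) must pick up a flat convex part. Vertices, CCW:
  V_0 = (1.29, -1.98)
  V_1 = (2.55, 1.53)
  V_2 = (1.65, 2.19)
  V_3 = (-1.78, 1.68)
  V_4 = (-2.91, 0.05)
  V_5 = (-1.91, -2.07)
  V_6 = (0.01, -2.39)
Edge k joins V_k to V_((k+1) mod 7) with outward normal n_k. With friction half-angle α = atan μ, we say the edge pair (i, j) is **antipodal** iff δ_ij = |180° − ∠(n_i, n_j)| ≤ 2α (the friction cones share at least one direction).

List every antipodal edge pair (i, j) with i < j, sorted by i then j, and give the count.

count = 10; pairs: (0,2), (0,3), (0,4), (1,4), (1,5), (1,6), (2,5), (2,6), (3,5), (3,6)

α = atan 0.65 = 33.02°;  2α = 66.05°
n_0 = (+0.9412, -0.3379)
n_1 = (+0.5914, +0.8064)
n_2 = (-0.1471, +0.9891)
n_3 = (-0.8218, +0.5697)
n_4 = (-0.9044, -0.4266)
n_5 = (-0.1644, -0.9864)
n_6 = (+0.3050, -0.9523)
  (0,1): δ = 106.51°  ·
  (0,2): δ = 61.80°  ✓
  (0,3): δ = 14.98°  ✓
  (0,4): δ = 45.00°  ✓
  (0,5): δ = 100.28°  ·
  (0,6): δ = 127.51°  ·
  (1,2): δ = 135.29°  ·
  (1,3): δ = 88.48°  ·
  (1,4): δ = 28.49°  ✓
  (1,5): δ = 26.79°  ✓
  (1,6): δ = 54.01°  ✓
  (2,3): δ = 133.19°  ·
  (2,4): δ = 73.20°  ·
  (2,5): δ = 17.92°  ✓
  (2,6): δ = 9.30°  ✓
  (3,4): δ = 120.02°  ·
  (3,5): δ = 64.73°  ✓
  (3,6): δ = 37.51°  ✓
  (4,5): δ = 124.72°  ·
  (4,6): δ = 97.49°  ·
  (5,6): δ = 152.78°  ·
antipodal pairs: 10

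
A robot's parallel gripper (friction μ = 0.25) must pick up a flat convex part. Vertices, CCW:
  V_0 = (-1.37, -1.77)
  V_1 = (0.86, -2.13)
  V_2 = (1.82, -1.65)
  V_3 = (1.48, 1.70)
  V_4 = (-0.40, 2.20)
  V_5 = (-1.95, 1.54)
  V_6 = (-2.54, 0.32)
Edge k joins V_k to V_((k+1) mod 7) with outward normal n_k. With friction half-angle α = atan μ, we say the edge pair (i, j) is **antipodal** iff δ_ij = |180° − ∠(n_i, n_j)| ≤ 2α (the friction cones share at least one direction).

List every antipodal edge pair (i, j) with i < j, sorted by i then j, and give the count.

α = atan 0.25 = 14.04°;  2α = 28.07°
n_0 = (-0.1594, -0.9872)
n_1 = (+0.4472, -0.8944)
n_2 = (+0.9949, +0.1010)
n_3 = (+0.2570, +0.9664)
n_4 = (-0.3918, +0.9201)
n_5 = (-0.9003, +0.4354)
n_6 = (-0.8726, -0.4885)
  (0,1): δ = 144.26°  ·
  (0,2): δ = 75.03°  ·
  (0,3): δ = 5.72°  ✓
  (0,4): δ = 32.24°  ·
  (0,5): δ = 73.36°  ·
  (0,6): δ = 128.41°  ·
  (1,2): δ = 110.77°  ·
  (1,3): δ = 41.46°  ·
  (1,4): δ = 3.50°  ✓
  (1,5): δ = 37.63°  ·
  (1,6): δ = 92.68°  ·
  (2,3): δ = 110.69°  ·
  (2,4): δ = 72.73°  ·
  (2,5): δ = 31.60°  ·
  (2,6): δ = 23.45°  ✓
  (3,4): δ = 142.04°  ·
  (3,5): δ = 100.92°  ·
  (3,6): δ = 45.87°  ·
  (4,5): δ = 138.87°  ·
  (4,6): δ = 83.82°  ·
  (5,6): δ = 124.95°  ·
antipodal pairs: 3

count = 3; pairs: (0,3), (1,4), (2,6)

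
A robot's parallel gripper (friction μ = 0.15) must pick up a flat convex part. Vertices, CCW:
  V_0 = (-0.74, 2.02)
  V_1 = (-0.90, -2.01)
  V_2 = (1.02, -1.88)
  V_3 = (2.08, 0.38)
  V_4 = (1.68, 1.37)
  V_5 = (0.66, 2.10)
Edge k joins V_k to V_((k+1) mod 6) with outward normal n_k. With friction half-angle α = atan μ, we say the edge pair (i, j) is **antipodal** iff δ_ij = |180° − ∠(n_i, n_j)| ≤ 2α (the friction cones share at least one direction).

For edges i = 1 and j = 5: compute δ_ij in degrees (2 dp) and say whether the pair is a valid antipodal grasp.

α = atan 0.15 = 8.53°;  2α = 17.06°
edge 1: e_1 = (+1.92, +0.13);  n_1 = (+0.0676, -0.9977)
edge 5: e_5 = (-1.40, -0.08);  n_5 = (-0.0570, +0.9984)
∠(n_1, n_5) = 179.40°
δ = |180° − 179.40°| = 0.60°
0.60° ≤ 2α = 17.06°  →  valid

δ = 0.60°, valid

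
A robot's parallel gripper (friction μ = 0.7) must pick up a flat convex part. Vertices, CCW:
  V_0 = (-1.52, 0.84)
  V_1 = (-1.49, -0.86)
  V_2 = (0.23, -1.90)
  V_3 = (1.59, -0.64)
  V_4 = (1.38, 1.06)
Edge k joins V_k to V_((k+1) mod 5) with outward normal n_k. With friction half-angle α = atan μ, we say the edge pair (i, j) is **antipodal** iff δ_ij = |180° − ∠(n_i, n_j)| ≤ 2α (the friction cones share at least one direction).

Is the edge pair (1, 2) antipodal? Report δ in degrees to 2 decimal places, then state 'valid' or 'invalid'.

α = atan 0.7 = 34.99°;  2α = 69.98°
edge 1: e_1 = (+1.72, -1.04);  n_1 = (-0.5174, -0.8557)
edge 2: e_2 = (+1.36, +1.26);  n_2 = (+0.6796, -0.7336)
∠(n_1, n_2) = 73.97°
δ = |180° − 73.97°| = 106.03°
106.03° > 2α = 69.98°  →  invalid

δ = 106.03°, invalid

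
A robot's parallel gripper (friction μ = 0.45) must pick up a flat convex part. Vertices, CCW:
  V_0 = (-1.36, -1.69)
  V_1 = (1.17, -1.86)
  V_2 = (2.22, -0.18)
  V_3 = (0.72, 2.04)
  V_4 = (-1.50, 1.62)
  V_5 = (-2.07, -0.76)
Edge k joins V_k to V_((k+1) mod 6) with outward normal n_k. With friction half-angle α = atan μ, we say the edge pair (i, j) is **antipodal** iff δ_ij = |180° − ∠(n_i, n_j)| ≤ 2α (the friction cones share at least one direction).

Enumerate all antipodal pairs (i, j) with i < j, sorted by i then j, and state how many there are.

count = 5; pairs: (0,3), (1,3), (1,4), (2,4), (2,5)

α = atan 0.45 = 24.23°;  2α = 48.46°
n_0 = (-0.0670, -0.9978)
n_1 = (+0.8480, -0.5300)
n_2 = (+0.8286, +0.5599)
n_3 = (-0.1859, +0.9826)
n_4 = (-0.9725, +0.2329)
n_5 = (-0.7948, -0.6068)
  (0,1): δ = 118.16°  ·
  (0,2): δ = 52.11°  ·
  (0,3): δ = 14.56°  ✓
  (0,4): δ = 80.38°  ·
  (0,5): δ = 131.20°  ·
  (1,2): δ = 113.95°  ·
  (1,3): δ = 47.28°  ✓
  (1,4): δ = 18.54°  ✓
  (1,5): δ = 69.36°  ·
  (2,3): δ = 113.33°  ·
  (2,4): δ = 47.51°  ✓
  (2,5): δ = 3.31°  ✓
  (3,4): δ = 114.18°  ·
  (3,5): δ = 63.35°  ·
  (4,5): δ = 129.17°  ·
antipodal pairs: 5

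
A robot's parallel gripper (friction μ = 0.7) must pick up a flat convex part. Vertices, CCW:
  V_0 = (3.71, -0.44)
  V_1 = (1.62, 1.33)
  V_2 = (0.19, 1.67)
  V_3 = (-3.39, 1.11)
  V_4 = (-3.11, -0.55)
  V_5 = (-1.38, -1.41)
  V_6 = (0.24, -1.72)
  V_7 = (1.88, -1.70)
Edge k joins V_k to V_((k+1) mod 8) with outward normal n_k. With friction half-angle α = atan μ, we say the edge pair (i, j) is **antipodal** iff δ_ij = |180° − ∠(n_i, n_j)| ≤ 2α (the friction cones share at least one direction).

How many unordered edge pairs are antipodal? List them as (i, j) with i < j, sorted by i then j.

α = atan 0.7 = 34.99°;  2α = 69.98°
n_0 = (+0.6463, +0.7631)
n_1 = (+0.2313, +0.9729)
n_2 = (-0.1545, +0.9880)
n_3 = (-0.9861, -0.1663)
n_4 = (-0.4451, -0.8955)
n_5 = (-0.1879, -0.9822)
n_6 = (+0.0122, -0.9999)
n_7 = (+0.5671, -0.8236)
  (0,1): δ = 153.11°  ·
  (0,2): δ = 130.85°  ·
  (0,3): δ = 40.16°  ✓
  (0,4): δ = 13.83°  ✓
  (0,5): δ = 29.43°  ✓
  (0,6): δ = 40.96°  ✓
  (0,7): δ = 74.81°  ·
  (1,2): δ = 157.74°  ·
  (1,3): δ = 67.05°  ✓
  (1,4): δ = 13.06°  ✓
  (1,5): δ = 2.54°  ✓
  (1,6): δ = 14.07°  ✓
  (1,7): δ = 47.92°  ✓
  (2,3): δ = 89.32°  ·
  (2,4): δ = 35.32°  ✓
  (2,5): δ = 19.72°  ✓
  (2,6): δ = 8.19°  ✓
  (2,7): δ = 25.66°  ✓
  (3,4): δ = 126.01°  ·
  (3,5): δ = 110.41°  ·
  (3,6): δ = 98.88°  ·
  (3,7): δ = 65.03°  ✓
  (4,5): δ = 164.40°  ·
  (4,6): δ = 152.87°  ·
  (4,7): δ = 119.02°  ·
  (5,6): δ = 168.47°  ·
  (5,7): δ = 134.62°  ·
  (6,7): δ = 146.15°  ·
antipodal pairs: 14

count = 14; pairs: (0,3), (0,4), (0,5), (0,6), (1,3), (1,4), (1,5), (1,6), (1,7), (2,4), (2,5), (2,6), (2,7), (3,7)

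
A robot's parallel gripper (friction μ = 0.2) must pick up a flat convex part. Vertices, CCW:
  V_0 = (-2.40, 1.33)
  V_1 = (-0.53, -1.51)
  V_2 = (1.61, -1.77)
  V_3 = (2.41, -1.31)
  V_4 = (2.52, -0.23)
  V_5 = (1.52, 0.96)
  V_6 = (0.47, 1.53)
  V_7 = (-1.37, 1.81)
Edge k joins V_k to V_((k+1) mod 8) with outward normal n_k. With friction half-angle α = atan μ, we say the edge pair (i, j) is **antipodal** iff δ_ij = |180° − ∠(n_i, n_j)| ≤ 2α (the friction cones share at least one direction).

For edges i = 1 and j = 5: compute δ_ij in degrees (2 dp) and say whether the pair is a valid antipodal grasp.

δ = 21.57°, valid

α = atan 0.2 = 11.31°;  2α = 22.62°
edge 1: e_1 = (+2.14, -0.26);  n_1 = (-0.1206, -0.9927)
edge 5: e_5 = (-1.05, +0.57);  n_5 = (+0.4771, +0.8789)
∠(n_1, n_5) = 158.43°
δ = |180° − 158.43°| = 21.57°
21.57° ≤ 2α = 22.62°  →  valid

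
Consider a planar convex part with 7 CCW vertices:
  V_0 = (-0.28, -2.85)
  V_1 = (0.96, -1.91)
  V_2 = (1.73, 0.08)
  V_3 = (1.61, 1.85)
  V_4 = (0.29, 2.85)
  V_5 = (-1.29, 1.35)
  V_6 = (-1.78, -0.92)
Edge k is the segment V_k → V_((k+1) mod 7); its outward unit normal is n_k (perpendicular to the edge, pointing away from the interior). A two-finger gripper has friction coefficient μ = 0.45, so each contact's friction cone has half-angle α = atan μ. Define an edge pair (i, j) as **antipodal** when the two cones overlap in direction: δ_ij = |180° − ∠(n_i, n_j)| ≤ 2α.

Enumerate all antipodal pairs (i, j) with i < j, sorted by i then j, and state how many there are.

count = 7; pairs: (0,4), (0,5), (1,4), (1,5), (2,5), (2,6), (3,6)

α = atan 0.45 = 24.23°;  2α = 48.46°
n_0 = (+0.6041, -0.7969)
n_1 = (+0.9326, -0.3609)
n_2 = (+0.9977, +0.0676)
n_3 = (+0.6039, +0.7971)
n_4 = (-0.6885, +0.7252)
n_5 = (-0.9775, +0.2110)
n_6 = (-0.7896, -0.6137)
  (0,1): δ = 148.32°  ·
  (0,2): δ = 123.29°  ·
  (0,3): δ = 74.31°  ·
  (0,4): δ = 6.35°  ✓
  (0,5): δ = 40.65°  ✓
  (0,6): δ = 90.69°  ·
  (1,2): δ = 154.97°  ·
  (1,3): δ = 105.99°  ·
  (1,4): δ = 25.33°  ✓
  (1,5): δ = 8.97°  ✓
  (1,6): δ = 59.01°  ·
  (2,3): δ = 131.03°  ·
  (2,4): δ = 50.37°  ·
  (2,5): δ = 16.06°  ✓
  (2,6): δ = 33.98°  ✓
  (3,4): δ = 99.34°  ·
  (3,5): δ = 65.03°  ·
  (3,6): δ = 15.00°  ✓
  (4,5): δ = 145.69°  ·
  (4,6): δ = 95.66°  ·
  (5,6): δ = 129.96°  ·
antipodal pairs: 7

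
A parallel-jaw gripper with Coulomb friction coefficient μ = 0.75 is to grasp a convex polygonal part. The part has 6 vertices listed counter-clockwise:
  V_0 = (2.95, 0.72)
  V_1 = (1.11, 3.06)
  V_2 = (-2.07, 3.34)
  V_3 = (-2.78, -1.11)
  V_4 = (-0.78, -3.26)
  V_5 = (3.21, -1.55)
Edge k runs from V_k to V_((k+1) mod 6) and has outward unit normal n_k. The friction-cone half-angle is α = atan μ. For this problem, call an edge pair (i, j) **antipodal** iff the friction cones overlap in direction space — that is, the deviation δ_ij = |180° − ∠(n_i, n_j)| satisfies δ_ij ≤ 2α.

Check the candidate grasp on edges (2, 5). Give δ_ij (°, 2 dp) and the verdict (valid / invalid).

δ = 15.60°, valid

α = atan 0.75 = 36.87°;  2α = 73.74°
edge 2: e_2 = (-0.71, -4.45);  n_2 = (-0.9875, +0.1576)
edge 5: e_5 = (-0.26, +2.27);  n_5 = (+0.9935, +0.1138)
∠(n_2, n_5) = 164.40°
δ = |180° − 164.40°| = 15.60°
15.60° ≤ 2α = 73.74°  →  valid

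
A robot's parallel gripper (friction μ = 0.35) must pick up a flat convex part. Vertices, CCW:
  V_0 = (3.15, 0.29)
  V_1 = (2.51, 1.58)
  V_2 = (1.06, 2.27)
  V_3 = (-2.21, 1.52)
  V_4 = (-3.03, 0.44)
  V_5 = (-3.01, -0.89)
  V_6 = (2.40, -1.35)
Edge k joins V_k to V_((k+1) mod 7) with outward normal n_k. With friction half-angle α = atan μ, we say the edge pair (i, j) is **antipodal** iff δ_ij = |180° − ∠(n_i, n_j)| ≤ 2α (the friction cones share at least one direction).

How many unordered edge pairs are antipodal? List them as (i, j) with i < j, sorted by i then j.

α = atan 0.35 = 19.29°;  2α = 38.58°
n_0 = (+0.8958, +0.4444)
n_1 = (+0.4297, +0.9030)
n_2 = (-0.2236, +0.9747)
n_3 = (-0.7964, +0.6047)
n_4 = (-0.9999, -0.0150)
n_5 = (-0.0847, -0.9964)
n_6 = (+0.9094, -0.4159)
  (0,1): δ = 141.84°  ·
  (0,2): δ = 103.47°  ·
  (0,3): δ = 63.60°  ·
  (0,4): δ = 25.53°  ✓
  (0,5): δ = 58.75°  ·
  (0,6): δ = 129.04°  ·
  (1,2): δ = 141.63°  ·
  (1,3): δ = 101.76°  ·
  (1,4): δ = 63.69°  ·
  (1,5): δ = 20.59°  ✓
  (1,6): δ = 90.87°  ·
  (2,3): δ = 140.13°  ·
  (2,4): δ = 102.06°  ·
  (2,5): δ = 17.78°  ✓
  (2,6): δ = 52.51°  ·
  (3,4): δ = 141.93°  ·
  (3,5): δ = 57.65°  ·
  (3,6): δ = 12.63°  ✓
  (4,5): δ = 95.72°  ·
  (4,6): δ = 25.44°  ✓
  (5,6): δ = 109.72°  ·
antipodal pairs: 5

count = 5; pairs: (0,4), (1,5), (2,5), (3,6), (4,6)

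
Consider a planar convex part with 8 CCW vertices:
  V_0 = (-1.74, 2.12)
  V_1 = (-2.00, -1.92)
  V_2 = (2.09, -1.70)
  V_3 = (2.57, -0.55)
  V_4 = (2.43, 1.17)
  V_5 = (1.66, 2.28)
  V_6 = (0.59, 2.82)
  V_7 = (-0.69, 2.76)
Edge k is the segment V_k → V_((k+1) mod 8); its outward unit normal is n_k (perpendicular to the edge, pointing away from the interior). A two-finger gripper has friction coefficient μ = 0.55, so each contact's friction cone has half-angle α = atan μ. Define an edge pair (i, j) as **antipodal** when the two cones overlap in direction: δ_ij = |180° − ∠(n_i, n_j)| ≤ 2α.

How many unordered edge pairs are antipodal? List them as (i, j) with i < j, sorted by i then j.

α = atan 0.55 = 28.81°;  2α = 57.62°
n_0 = (-0.9979, +0.0642)
n_1 = (+0.0537, -0.9986)
n_2 = (+0.9228, -0.3852)
n_3 = (+0.9967, +0.0811)
n_4 = (+0.8217, +0.5700)
n_5 = (+0.4505, +0.8928)
n_6 = (-0.0468, +0.9989)
n_7 = (-0.5205, +0.8539)
  (0,1): δ = 83.24°  ·
  (0,2): δ = 18.97°  ✓
  (0,3): δ = 8.34°  ✓
  (0,4): δ = 38.43°  ✓
  (0,5): δ = 66.90°  ·
  (0,6): δ = 96.37°  ·
  (0,7): δ = 125.05°  ·
  (1,2): δ = 115.73°  ·
  (1,3): δ = 88.43°  ·
  (1,4): δ = 58.33°  ·
  (1,5): δ = 29.86°  ✓
  (1,6): δ = 0.40°  ✓
  (1,7): δ = 28.28°  ✓
  (2,3): δ = 152.69°  ·
  (2,4): δ = 122.60°  ·
  (2,5): δ = 94.12°  ·
  (2,6): δ = 64.66°  ·
  (2,7): δ = 35.98°  ✓
  (3,4): δ = 149.90°  ·
  (3,5): δ = 121.43°  ·
  (3,6): δ = 91.97°  ·
  (3,7): δ = 63.29°  ·
  (4,5): δ = 151.53°  ·
  (4,6): δ = 122.07°  ·
  (4,7): δ = 93.39°  ·
  (5,6): δ = 150.54°  ·
  (5,7): δ = 121.86°  ·
  (6,7): δ = 151.32°  ·
antipodal pairs: 7

count = 7; pairs: (0,2), (0,3), (0,4), (1,5), (1,6), (1,7), (2,7)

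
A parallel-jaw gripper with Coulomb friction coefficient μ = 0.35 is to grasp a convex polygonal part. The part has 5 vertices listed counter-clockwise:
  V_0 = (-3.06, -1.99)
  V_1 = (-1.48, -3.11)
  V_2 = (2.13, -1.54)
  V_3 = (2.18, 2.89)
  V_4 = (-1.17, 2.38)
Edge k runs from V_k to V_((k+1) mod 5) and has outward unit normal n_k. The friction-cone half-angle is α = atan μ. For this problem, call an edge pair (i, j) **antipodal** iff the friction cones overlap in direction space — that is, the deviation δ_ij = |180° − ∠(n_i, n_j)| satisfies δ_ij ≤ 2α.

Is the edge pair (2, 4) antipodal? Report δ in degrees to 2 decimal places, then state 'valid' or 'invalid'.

δ = 22.74°, valid

α = atan 0.35 = 19.29°;  2α = 38.58°
edge 2: e_2 = (+0.05, +4.43);  n_2 = (+0.9999, -0.0113)
edge 4: e_4 = (-1.89, -4.37);  n_4 = (-0.9178, +0.3970)
∠(n_2, n_4) = 157.26°
δ = |180° − 157.26°| = 22.74°
22.74° ≤ 2α = 38.58°  →  valid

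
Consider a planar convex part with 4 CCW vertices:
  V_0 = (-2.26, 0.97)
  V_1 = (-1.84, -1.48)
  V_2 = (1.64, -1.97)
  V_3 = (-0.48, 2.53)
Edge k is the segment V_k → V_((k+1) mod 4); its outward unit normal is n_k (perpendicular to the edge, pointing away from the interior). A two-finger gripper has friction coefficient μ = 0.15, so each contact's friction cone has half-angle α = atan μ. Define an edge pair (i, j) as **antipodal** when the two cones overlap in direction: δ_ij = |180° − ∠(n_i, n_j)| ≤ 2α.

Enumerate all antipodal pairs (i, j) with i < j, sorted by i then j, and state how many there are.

count = 1; pairs: (0,2)

α = atan 0.15 = 8.53°;  2α = 17.06°
n_0 = (-0.9856, -0.1690)
n_1 = (-0.1394, -0.9902)
n_2 = (+0.9046, +0.4262)
n_3 = (-0.6591, +0.7521)
  (0,1): δ = 107.74°  ·
  (0,2): δ = 15.50°  ✓
  (0,3): δ = 121.50°  ·
  (1,2): δ = 56.76°  ·
  (1,3): δ = 49.25°  ·
  (2,3): δ = 73.99°  ·
antipodal pairs: 1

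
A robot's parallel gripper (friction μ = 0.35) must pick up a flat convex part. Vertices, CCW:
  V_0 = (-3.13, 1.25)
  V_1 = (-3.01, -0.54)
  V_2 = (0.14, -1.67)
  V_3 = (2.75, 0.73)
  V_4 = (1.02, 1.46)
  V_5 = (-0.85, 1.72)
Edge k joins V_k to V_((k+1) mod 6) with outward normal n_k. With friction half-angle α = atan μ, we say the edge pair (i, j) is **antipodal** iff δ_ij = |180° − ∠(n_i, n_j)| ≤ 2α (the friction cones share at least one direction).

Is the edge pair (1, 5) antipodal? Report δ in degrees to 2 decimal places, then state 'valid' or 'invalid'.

δ = 31.38°, valid

α = atan 0.35 = 19.29°;  2α = 38.58°
edge 1: e_1 = (+3.15, -1.13);  n_1 = (-0.3377, -0.9413)
edge 5: e_5 = (-2.28, -0.47);  n_5 = (-0.2019, +0.9794)
∠(n_1, n_5) = 148.62°
δ = |180° − 148.62°| = 31.38°
31.38° ≤ 2α = 38.58°  →  valid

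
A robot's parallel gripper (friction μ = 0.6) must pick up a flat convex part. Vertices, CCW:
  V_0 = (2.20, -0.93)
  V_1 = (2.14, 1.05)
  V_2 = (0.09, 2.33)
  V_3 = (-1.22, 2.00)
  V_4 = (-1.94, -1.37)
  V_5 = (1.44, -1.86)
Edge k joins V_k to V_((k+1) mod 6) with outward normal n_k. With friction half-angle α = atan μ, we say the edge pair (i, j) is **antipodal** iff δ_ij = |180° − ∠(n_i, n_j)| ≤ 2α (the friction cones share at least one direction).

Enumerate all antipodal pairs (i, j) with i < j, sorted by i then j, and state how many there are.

α = atan 0.6 = 30.96°;  2α = 61.93°
n_0 = (+0.9995, +0.0303)
n_1 = (+0.5296, +0.8482)
n_2 = (-0.2443, +0.9697)
n_3 = (-0.9779, +0.2089)
n_4 = (-0.1435, -0.9897)
n_5 = (+0.7743, -0.6328)
  (0,1): δ = 123.72°  ·
  (0,2): δ = 77.60°  ·
  (0,3): δ = 13.80°  ✓
  (0,4): δ = 80.02°  ·
  (0,5): δ = 139.01°  ·
  (1,2): δ = 133.88°  ·
  (1,3): δ = 70.08°  ·
  (1,4): δ = 23.73°  ✓
  (1,5): δ = 82.72°  ·
  (2,3): δ = 116.20°  ·
  (2,4): δ = 22.39°  ✓
  (2,5): δ = 36.61°  ✓
  (3,4): δ = 86.19°  ·
  (3,5): δ = 27.20°  ✓
  (4,5): δ = 121.01°  ·
antipodal pairs: 5

count = 5; pairs: (0,3), (1,4), (2,4), (2,5), (3,5)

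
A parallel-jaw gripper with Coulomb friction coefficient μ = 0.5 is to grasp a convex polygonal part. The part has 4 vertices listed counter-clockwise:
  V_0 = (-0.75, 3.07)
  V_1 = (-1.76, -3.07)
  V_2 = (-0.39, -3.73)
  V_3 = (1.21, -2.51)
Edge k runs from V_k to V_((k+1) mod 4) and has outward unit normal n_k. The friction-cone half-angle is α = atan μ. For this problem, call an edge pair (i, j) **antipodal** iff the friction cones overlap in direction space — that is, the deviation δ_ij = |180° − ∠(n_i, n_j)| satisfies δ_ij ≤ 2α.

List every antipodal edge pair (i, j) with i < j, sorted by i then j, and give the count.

count = 3; pairs: (0,2), (0,3), (1,3)

α = atan 0.5 = 26.57°;  2α = 53.13°
n_0 = (-0.9867, +0.1623)
n_1 = (-0.4340, -0.9009)
n_2 = (+0.6063, -0.7952)
n_3 = (+0.9435, +0.3314)
  (0,1): δ = 106.38°  ·
  (0,2): δ = 43.33°  ✓
  (0,3): δ = 28.70°  ✓
  (1,2): δ = 116.95°  ·
  (1,3): δ = 44.92°  ✓
  (2,3): δ = 107.97°  ·
antipodal pairs: 3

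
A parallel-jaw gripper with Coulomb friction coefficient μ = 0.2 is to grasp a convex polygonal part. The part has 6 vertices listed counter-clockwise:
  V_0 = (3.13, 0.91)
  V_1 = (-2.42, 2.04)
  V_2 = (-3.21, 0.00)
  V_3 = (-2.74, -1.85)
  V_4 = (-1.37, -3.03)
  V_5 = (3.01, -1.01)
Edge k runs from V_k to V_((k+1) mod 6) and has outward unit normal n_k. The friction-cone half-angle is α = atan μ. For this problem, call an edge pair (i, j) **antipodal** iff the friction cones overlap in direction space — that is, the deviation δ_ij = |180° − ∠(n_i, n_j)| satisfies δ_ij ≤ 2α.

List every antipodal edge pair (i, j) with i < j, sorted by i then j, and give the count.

count = 2; pairs: (1,5), (2,5)

α = atan 0.2 = 11.31°;  2α = 22.62°
n_0 = (+0.1995, +0.9799)
n_1 = (-0.9325, +0.3611)
n_2 = (-0.9692, -0.2462)
n_3 = (-0.6526, -0.7577)
n_4 = (+0.4188, -0.9081)
n_5 = (+0.9981, -0.0624)
  (0,1): δ = 99.66°  ·
  (0,2): δ = 64.24°  ·
  (0,3): δ = 29.23°  ·
  (0,4): δ = 36.27°  ·
  (0,5): δ = 97.93°  ·
  (1,2): δ = 144.58°  ·
  (1,3): δ = 109.57°  ·
  (1,4): δ = 44.07°  ·
  (1,5): δ = 17.59°  ✓
  (2,3): δ = 144.99°  ·
  (2,4): δ = 79.50°  ·
  (2,5): δ = 17.83°  ✓
  (3,4): δ = 114.50°  ·
  (3,5): δ = 52.84°  ·
  (4,5): δ = 118.33°  ·
antipodal pairs: 2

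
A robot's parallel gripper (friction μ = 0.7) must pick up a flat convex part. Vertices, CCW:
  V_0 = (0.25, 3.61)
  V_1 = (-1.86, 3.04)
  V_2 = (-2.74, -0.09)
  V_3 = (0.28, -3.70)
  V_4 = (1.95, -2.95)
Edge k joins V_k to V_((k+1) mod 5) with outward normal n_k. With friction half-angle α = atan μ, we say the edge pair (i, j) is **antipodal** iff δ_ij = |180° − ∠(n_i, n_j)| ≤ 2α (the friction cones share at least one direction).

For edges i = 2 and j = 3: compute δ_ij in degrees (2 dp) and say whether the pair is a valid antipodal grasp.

α = atan 0.7 = 34.99°;  2α = 69.98°
edge 2: e_2 = (+3.02, -3.61);  n_2 = (-0.7670, -0.6416)
edge 3: e_3 = (+1.67, +0.75);  n_3 = (+0.4097, -0.9122)
∠(n_2, n_3) = 74.27°
δ = |180° − 74.27°| = 105.73°
105.73° > 2α = 69.98°  →  invalid

δ = 105.73°, invalid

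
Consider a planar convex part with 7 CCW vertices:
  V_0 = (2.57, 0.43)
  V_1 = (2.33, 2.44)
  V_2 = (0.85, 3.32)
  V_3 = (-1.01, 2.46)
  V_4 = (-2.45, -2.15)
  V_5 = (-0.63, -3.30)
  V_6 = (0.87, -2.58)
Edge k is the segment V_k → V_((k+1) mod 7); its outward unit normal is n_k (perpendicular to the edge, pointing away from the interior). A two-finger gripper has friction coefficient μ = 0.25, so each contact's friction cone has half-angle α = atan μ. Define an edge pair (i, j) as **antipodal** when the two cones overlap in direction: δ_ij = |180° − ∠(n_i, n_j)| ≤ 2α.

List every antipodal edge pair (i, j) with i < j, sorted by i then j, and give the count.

α = atan 0.25 = 14.04°;  2α = 28.07°
n_0 = (+0.9929, +0.1186)
n_1 = (+0.5111, +0.8595)
n_2 = (-0.4197, +0.9077)
n_3 = (-0.9545, +0.2982)
n_4 = (-0.5342, -0.8454)
n_5 = (+0.4327, -0.9015)
n_6 = (+0.8707, -0.4918)
  (0,1): δ = 127.54°  ·
  (0,2): δ = 71.99°  ·
  (0,3): δ = 24.16°  ✓
  (0,4): δ = 50.90°  ·
  (0,5): δ = 108.83°  ·
  (0,6): δ = 143.73°  ·
  (1,2): δ = 124.45°  ·
  (1,3): δ = 76.61°  ·
  (1,4): δ = 1.55°  ✓
  (1,5): δ = 56.38°  ·
  (1,6): δ = 91.28°  ·
  (2,3): δ = 132.16°  ·
  (2,4): δ = 57.10°  ·
  (2,5): δ = 0.83°  ✓
  (2,6): δ = 35.73°  ·
  (3,4): δ = 104.94°  ·
  (3,5): δ = 47.01°  ·
  (3,6): δ = 12.11°  ✓
  (4,5): δ = 122.07°  ·
  (4,6): δ = 87.17°  ·
  (5,6): δ = 145.10°  ·
antipodal pairs: 4

count = 4; pairs: (0,3), (1,4), (2,5), (3,6)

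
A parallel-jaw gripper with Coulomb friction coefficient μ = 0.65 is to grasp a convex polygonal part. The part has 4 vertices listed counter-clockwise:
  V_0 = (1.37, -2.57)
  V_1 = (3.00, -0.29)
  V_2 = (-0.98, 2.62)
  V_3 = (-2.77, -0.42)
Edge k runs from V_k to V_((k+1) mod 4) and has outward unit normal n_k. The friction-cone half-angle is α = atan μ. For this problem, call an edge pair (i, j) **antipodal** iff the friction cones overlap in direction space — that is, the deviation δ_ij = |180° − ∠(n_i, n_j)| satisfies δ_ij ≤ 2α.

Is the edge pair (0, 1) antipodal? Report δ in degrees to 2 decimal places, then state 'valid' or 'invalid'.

α = atan 0.65 = 33.02°;  2α = 66.05°
edge 0: e_0 = (+1.63, +2.28);  n_0 = (+0.8135, -0.5816)
edge 1: e_1 = (-3.98, +2.91);  n_1 = (+0.5902, +0.8072)
∠(n_0, n_1) = 89.39°
δ = |180° − 89.39°| = 90.61°
90.61° > 2α = 66.05°  →  invalid

δ = 90.61°, invalid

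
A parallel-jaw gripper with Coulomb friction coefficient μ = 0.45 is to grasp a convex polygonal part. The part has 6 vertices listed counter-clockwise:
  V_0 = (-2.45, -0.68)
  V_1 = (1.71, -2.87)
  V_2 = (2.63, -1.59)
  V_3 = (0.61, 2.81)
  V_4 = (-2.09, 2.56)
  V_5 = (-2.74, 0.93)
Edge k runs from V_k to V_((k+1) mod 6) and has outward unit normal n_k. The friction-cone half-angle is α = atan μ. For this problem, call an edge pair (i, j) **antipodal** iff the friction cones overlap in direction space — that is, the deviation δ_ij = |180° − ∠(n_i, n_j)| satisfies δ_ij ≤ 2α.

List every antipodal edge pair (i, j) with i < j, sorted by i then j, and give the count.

count = 6; pairs: (0,2), (0,3), (1,4), (1,5), (2,4), (2,5)

α = atan 0.45 = 24.23°;  2α = 48.46°
n_0 = (-0.4658, -0.8849)
n_1 = (+0.8120, -0.5836)
n_2 = (+0.9088, +0.4172)
n_3 = (-0.0922, +0.9957)
n_4 = (-0.9289, +0.3704)
n_5 = (-0.9842, -0.1773)
  (0,1): δ = 97.94°  ·
  (0,2): δ = 37.58°  ✓
  (0,3): δ = 33.05°  ✓
  (0,4): δ = 96.02°  ·
  (0,5): δ = 127.98°  ·
  (1,2): δ = 119.63°  ·
  (1,3): δ = 49.00°  ·
  (1,4): δ = 13.97°  ✓
  (1,5): δ = 45.92°  ✓
  (2,3): δ = 109.37°  ·
  (2,4): δ = 46.40°  ✓
  (2,5): δ = 14.45°  ✓
  (3,4): δ = 117.03°  ·
  (3,5): δ = 85.08°  ·
  (4,5): δ = 148.05°  ·
antipodal pairs: 6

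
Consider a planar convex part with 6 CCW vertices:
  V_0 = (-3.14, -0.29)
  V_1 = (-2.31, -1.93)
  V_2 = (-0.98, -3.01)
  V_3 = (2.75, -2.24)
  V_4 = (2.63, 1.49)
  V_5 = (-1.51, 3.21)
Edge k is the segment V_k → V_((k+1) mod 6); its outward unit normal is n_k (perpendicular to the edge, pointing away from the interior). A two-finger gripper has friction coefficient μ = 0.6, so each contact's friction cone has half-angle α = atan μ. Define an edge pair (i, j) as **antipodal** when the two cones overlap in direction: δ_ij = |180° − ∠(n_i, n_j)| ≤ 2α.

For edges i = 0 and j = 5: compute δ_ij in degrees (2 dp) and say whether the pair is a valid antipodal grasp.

α = atan 0.6 = 30.96°;  2α = 61.93°
edge 0: e_0 = (+0.83, -1.64);  n_0 = (-0.8922, -0.4516)
edge 5: e_5 = (-1.63, -3.50);  n_5 = (-0.9065, +0.4222)
∠(n_0, n_5) = 51.82°
δ = |180° − 51.82°| = 128.18°
128.18° > 2α = 61.93°  →  invalid

δ = 128.18°, invalid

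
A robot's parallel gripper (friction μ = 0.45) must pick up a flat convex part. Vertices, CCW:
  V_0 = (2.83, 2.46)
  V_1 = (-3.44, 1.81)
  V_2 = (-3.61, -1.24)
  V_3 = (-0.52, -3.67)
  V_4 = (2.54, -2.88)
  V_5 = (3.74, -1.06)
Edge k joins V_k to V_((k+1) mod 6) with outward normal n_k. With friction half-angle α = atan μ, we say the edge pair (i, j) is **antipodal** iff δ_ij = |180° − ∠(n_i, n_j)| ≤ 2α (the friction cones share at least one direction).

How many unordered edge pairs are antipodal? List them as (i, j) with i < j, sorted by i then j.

count = 5; pairs: (0,2), (0,3), (1,4), (1,5), (2,5)

α = atan 0.45 = 24.23°;  2α = 48.46°
n_0 = (-0.1031, +0.9947)
n_1 = (-0.9985, +0.0557)
n_2 = (-0.6182, -0.7861)
n_3 = (+0.2500, -0.9683)
n_4 = (+0.8349, -0.5505)
n_5 = (+0.9682, +0.2503)
  (0,1): δ = 99.11°  ·
  (0,2): δ = 44.10°  ✓
  (0,3): δ = 8.56°  ✓
  (0,4): δ = 50.68°  ·
  (0,5): δ = 98.58°  ·
  (1,2): δ = 124.99°  ·
  (1,3): δ = 72.33°  ·
  (1,4): δ = 30.21°  ✓
  (1,5): δ = 17.69°  ✓
  (2,3): δ = 127.34°  ·
  (2,4): δ = 85.22°  ·
  (2,5): δ = 37.32°  ✓
  (3,4): δ = 137.87°  ·
  (3,5): δ = 89.98°  ·
  (4,5): δ = 132.11°  ·
antipodal pairs: 5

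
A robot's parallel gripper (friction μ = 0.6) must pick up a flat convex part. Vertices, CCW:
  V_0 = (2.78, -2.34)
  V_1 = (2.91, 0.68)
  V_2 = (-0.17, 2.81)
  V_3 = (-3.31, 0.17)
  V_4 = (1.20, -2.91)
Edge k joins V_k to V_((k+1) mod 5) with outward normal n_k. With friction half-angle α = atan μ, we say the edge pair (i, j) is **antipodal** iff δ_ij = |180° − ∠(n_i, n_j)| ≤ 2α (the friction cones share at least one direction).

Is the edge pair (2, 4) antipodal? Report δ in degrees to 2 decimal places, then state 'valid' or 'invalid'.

α = atan 0.6 = 30.96°;  2α = 61.93°
edge 2: e_2 = (-3.14, -2.64);  n_2 = (-0.6435, +0.7654)
edge 4: e_4 = (+1.58, +0.57);  n_4 = (+0.3394, -0.9407)
∠(n_2, n_4) = 159.78°
δ = |180° − 159.78°| = 20.22°
20.22° ≤ 2α = 61.93°  →  valid

δ = 20.22°, valid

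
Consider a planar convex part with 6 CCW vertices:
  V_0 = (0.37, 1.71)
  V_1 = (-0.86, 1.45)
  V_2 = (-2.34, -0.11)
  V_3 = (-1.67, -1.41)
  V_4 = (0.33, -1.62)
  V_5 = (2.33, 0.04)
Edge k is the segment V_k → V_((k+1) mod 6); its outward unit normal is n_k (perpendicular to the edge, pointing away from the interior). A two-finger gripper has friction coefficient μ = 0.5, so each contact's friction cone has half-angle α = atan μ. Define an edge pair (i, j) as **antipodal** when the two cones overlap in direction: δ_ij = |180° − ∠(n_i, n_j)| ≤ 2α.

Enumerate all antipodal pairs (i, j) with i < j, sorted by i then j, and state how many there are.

α = atan 0.5 = 26.57°;  2α = 53.13°
n_0 = (-0.2068, +0.9784)
n_1 = (-0.7255, +0.6883)
n_2 = (-0.8889, -0.4581)
n_3 = (-0.1044, -0.9945)
n_4 = (+0.6387, -0.7695)
n_5 = (+0.6485, +0.7612)
  (0,1): δ = 145.43°  ·
  (0,2): δ = 74.67°  ·
  (0,3): δ = 17.93°  ✓
  (0,4): δ = 27.76°  ✓
  (0,5): δ = 127.63°  ·
  (1,2): δ = 109.24°  ·
  (1,3): δ = 52.50°  ✓
  (1,4): δ = 6.81°  ✓
  (1,5): δ = 93.06°  ·
  (2,3): δ = 123.26°  ·
  (2,4): δ = 77.57°  ·
  (2,5): δ = 22.30°  ✓
  (3,4): δ = 134.31°  ·
  (3,5): δ = 34.44°  ✓
  (4,5): δ = 80.13°  ·
antipodal pairs: 6

count = 6; pairs: (0,3), (0,4), (1,3), (1,4), (2,5), (3,5)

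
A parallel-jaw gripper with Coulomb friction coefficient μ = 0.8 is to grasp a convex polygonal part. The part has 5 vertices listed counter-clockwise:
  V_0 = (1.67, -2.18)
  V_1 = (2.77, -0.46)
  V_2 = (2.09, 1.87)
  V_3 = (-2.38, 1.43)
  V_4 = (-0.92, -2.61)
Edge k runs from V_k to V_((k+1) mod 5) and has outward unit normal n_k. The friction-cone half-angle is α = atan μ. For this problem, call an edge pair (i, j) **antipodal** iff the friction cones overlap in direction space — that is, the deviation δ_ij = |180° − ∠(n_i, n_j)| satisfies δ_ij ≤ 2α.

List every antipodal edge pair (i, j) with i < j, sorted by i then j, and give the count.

count = 5; pairs: (0,2), (0,3), (1,3), (2,3), (2,4)

α = atan 0.8 = 38.66°;  2α = 77.32°
n_0 = (+0.8424, -0.5388)
n_1 = (+0.9600, +0.2802)
n_2 = (-0.0980, +0.9952)
n_3 = (-0.9405, -0.3399)
n_4 = (+0.1638, -0.9865)
  (0,1): δ = 131.13°  ·
  (0,2): δ = 51.78°  ✓
  (0,3): δ = 52.47°  ✓
  (0,4): δ = 132.03°  ·
  (1,2): δ = 100.65°  ·
  (1,3): δ = 3.60°  ✓
  (1,4): δ = 83.16°  ·
  (2,3): δ = 75.75°  ✓
  (2,4): δ = 3.80°  ✓
  (3,4): δ = 100.44°  ·
antipodal pairs: 5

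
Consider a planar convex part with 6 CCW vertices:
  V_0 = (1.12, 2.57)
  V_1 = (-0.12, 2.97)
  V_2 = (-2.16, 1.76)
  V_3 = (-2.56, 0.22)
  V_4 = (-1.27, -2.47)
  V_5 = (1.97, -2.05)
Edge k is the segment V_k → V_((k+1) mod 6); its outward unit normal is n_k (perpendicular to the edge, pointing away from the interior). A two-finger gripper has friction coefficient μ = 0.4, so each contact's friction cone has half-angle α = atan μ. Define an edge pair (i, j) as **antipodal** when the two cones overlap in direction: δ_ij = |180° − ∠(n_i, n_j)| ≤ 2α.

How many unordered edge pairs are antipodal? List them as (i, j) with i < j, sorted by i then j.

count = 4; pairs: (0,4), (1,4), (2,5), (3,5)

α = atan 0.4 = 21.80°;  2α = 43.60°
n_0 = (+0.3070, +0.9517)
n_1 = (-0.5101, +0.8601)
n_2 = (-0.9679, +0.2514)
n_3 = (-0.9017, -0.4324)
n_4 = (+0.1286, -0.9917)
n_5 = (+0.9835, +0.1809)
  (0,1): δ = 131.45°  ·
  (0,2): δ = 86.68°  ·
  (0,3): δ = 46.50°  ·
  (0,4): δ = 25.26°  ✓
  (0,5): δ = 118.30°  ·
  (1,2): δ = 135.23°  ·
  (1,3): δ = 95.05°  ·
  (1,4): δ = 23.29°  ✓
  (1,5): δ = 69.75°  ·
  (2,3): δ = 139.82°  ·
  (2,4): δ = 68.05°  ·
  (2,5): δ = 24.99°  ✓
  (3,4): δ = 108.23°  ·
  (3,5): δ = 15.20°  ✓
  (4,5): δ = 86.96°  ·
antipodal pairs: 4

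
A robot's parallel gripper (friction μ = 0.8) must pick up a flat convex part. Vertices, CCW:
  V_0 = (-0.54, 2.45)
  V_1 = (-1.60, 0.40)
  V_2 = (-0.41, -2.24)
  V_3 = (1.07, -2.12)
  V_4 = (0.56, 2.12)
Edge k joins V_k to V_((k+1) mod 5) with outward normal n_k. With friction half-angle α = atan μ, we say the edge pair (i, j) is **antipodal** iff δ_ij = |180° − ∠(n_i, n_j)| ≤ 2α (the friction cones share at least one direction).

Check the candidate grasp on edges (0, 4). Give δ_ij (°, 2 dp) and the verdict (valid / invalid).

δ = 100.64°, invalid

α = atan 0.8 = 38.66°;  2α = 77.32°
edge 0: e_0 = (-1.06, -2.05);  n_0 = (-0.8883, +0.4593)
edge 4: e_4 = (-1.10, +0.33);  n_4 = (+0.2873, +0.9578)
∠(n_0, n_4) = 79.36°
δ = |180° − 79.36°| = 100.64°
100.64° > 2α = 77.32°  →  invalid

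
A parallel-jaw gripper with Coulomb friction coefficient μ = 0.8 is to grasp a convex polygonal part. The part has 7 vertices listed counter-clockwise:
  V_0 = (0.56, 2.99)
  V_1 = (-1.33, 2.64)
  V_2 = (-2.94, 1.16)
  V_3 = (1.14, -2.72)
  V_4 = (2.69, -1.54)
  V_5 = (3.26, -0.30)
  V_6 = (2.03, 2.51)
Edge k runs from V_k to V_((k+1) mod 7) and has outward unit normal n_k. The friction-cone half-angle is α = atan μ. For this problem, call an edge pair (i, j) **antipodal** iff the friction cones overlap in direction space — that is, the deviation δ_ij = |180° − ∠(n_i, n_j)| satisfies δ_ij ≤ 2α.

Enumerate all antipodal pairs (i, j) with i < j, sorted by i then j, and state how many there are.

α = atan 0.8 = 38.66°;  2α = 77.32°
n_0 = (-0.1821, +0.9833)
n_1 = (-0.6768, +0.7362)
n_2 = (-0.6891, -0.7246)
n_3 = (+0.6057, -0.7957)
n_4 = (+0.9086, -0.4177)
n_5 = (+0.9161, +0.4010)
n_6 = (+0.3104, +0.9506)
  (0,1): δ = 147.90°  ·
  (0,2): δ = 54.05°  ✓
  (0,3): δ = 26.79°  ✓
  (0,4): δ = 54.82°  ✓
  (0,5): δ = 103.15°  ·
  (0,6): δ = 151.43°  ·
  (1,2): δ = 86.15°  ·
  (1,3): δ = 5.31°  ✓
  (1,4): δ = 22.72°  ✓
  (1,5): δ = 71.05°  ✓
  (1,6): δ = 119.33°  ·
  (2,3): δ = 99.16°  ·
  (2,4): δ = 71.13°  ✓
  (2,5): δ = 22.80°  ✓
  (2,6): δ = 25.48°  ✓
  (3,4): δ = 151.97°  ·
  (3,5): δ = 103.64°  ·
  (3,6): δ = 55.37°  ✓
  (4,5): δ = 131.67°  ·
  (4,6): δ = 83.40°  ·
  (5,6): δ = 131.72°  ·
antipodal pairs: 10

count = 10; pairs: (0,2), (0,3), (0,4), (1,3), (1,4), (1,5), (2,4), (2,5), (2,6), (3,6)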